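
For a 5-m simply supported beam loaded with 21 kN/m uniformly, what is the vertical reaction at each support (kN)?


Total load = w * L = 21 * 5 = 105 kN
By symmetry, each reaction R = total / 2 = 105 / 2 = 52.5 kN

52.5 kN


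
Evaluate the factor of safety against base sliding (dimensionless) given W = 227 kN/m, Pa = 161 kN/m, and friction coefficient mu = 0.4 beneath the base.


Resisting force = mu * W = 0.4 * 227 = 90.8 kN/m
FOS = Resisting / Driving = 90.8 / 161
= 0.564 (dimensionless)

0.564 (dimensionless)


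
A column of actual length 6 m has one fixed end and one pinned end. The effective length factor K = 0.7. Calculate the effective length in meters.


L_eff = K * L
= 0.7 * 6
= 4.2 m

4.2 m


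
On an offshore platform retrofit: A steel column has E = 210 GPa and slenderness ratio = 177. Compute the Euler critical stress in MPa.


sigma_cr = pi^2 * E / lambda^2
= 9.8696 * 210000.0 / 177^2
= 9.8696 * 210000.0 / 31329
= 66.1565 MPa

66.1565 MPa


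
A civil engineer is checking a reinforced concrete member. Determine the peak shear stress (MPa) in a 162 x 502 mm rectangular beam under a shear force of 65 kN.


A = b * h = 162 * 502 = 81324 mm^2
V = 65 kN = 65000.0 N
tau_max = 1.5 * V / A = 1.5 * 65000.0 / 81324
= 1.1989 MPa

1.1989 MPa


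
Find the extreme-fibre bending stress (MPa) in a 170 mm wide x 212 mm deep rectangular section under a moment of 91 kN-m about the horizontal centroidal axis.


I = b * h^3 / 12 = 170 * 212^3 / 12 = 134981813.33 mm^4
y = h / 2 = 212 / 2 = 106.0 mm
M = 91 kN-m = 91000000.0 N-mm
sigma = M * y / I = 91000000.0 * 106.0 / 134981813.33
= 71.46 MPa

71.46 MPa


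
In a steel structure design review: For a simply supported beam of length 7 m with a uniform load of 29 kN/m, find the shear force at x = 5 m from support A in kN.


R_A = w * L / 2 = 29 * 7 / 2 = 101.5 kN
V(x) = R_A - w * x = 101.5 - 29 * 5
= -43.5 kN

-43.5 kN


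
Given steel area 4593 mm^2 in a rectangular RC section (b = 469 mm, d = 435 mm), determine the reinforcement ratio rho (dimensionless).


rho = As / (b * d)
= 4593 / (469 * 435)
= 4593 / 204015
= 0.022513 (dimensionless)

0.022513 (dimensionless)


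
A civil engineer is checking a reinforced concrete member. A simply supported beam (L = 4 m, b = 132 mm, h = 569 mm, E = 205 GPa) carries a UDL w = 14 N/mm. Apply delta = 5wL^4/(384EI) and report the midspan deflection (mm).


I = 132 * 569^3 / 12 = 2026420099.0 mm^4
L = 4000.0 mm, w = 14 N/mm, E = 205000.0 MPa
delta = 5 * w * L^4 / (384 * E * I)
= 5 * 14 * 4000.0^4 / (384 * 205000.0 * 2026420099.0)
= 0.1123 mm

0.1123 mm


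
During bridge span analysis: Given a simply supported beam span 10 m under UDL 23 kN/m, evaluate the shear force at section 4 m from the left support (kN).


R_A = w * L / 2 = 23 * 10 / 2 = 115.0 kN
V(x) = R_A - w * x = 115.0 - 23 * 4
= 23.0 kN

23.0 kN


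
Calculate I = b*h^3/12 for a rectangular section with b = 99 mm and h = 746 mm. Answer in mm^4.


I = b * h^3 / 12
= 99 * 746^3 / 12
= 99 * 415160936 / 12
= 3425077722.0 mm^4

3425077722.0 mm^4


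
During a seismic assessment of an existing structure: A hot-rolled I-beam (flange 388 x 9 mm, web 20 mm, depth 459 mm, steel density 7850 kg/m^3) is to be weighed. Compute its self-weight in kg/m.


A_flanges = 2 * 388 * 9 = 6984 mm^2
A_web = (459 - 2 * 9) * 20 = 8820 mm^2
A_total = 6984 + 8820 = 15804 mm^2 = 0.015804 m^2
Weight = rho * A = 7850 * 0.015804 = 124.0614 kg/m

124.0614 kg/m


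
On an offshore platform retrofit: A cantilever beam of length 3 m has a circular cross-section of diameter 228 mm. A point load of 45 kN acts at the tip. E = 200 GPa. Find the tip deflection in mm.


I = pi * d^4 / 64 = pi * 228^4 / 64 = 132650620.77 mm^4
L = 3000.0 mm, P = 45000.0 N, E = 200000.0 MPa
delta = P * L^3 / (3 * E * I)
= 45000.0 * 3000.0^3 / (3 * 200000.0 * 132650620.77)
= 15.2657 mm

15.2657 mm


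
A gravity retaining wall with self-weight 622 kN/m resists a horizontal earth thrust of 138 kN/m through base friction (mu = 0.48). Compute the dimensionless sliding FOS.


Resisting force = mu * W = 0.48 * 622 = 298.56 kN/m
FOS = Resisting / Driving = 298.56 / 138
= 2.1635 (dimensionless)

2.1635 (dimensionless)


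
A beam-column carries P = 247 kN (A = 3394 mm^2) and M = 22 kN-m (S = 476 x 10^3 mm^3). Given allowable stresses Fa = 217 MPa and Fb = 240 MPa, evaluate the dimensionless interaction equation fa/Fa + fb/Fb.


f_a = P / A = 247000.0 / 3394 = 72.7755 MPa
f_b = M / S = 22000000.0 / 476000.0 = 46.2185 MPa
Ratio = f_a / Fa + f_b / Fb
= 72.7755 / 217 + 46.2185 / 240
= 0.5279 (dimensionless)

0.5279 (dimensionless)


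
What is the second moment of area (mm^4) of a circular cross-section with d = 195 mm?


r = d / 2 = 195 / 2 = 97.5 mm
I = pi * r^4 / 4 = pi * 97.5^4 / 4
= 70975480.96 mm^4

70975480.96 mm^4


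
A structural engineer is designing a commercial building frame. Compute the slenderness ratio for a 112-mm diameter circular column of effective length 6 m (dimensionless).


Radius of gyration r = d / 4 = 112 / 4 = 28.0 mm
L_eff = 6000.0 mm
Slenderness ratio = L / r = 6000.0 / 28.0 = 214.29 (dimensionless)

214.29 (dimensionless)


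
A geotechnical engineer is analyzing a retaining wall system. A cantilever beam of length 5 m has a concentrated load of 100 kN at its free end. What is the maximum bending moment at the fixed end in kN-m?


For a cantilever with a point load at the free end:
M_max = P * L = 100 * 5 = 500 kN-m

500 kN-m


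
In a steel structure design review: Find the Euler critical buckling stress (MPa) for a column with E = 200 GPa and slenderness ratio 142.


sigma_cr = pi^2 * E / lambda^2
= 9.8696 * 200000.0 / 142^2
= 9.8696 * 200000.0 / 20164
= 97.8933 MPa

97.8933 MPa


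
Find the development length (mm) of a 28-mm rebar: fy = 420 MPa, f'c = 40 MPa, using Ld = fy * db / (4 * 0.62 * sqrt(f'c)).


Ld = (fy * db) / (4 * 0.62 * sqrt(f'c))
= (420 * 28) / (4 * 0.62 * sqrt(40))
= 11760 / 15.6849
= 749.77 mm

749.77 mm


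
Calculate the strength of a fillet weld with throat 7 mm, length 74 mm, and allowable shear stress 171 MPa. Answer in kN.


Strength = throat * length * allowable stress
= 7 * 74 * 171 N
= 88578 N
= 88.58 kN

88.58 kN


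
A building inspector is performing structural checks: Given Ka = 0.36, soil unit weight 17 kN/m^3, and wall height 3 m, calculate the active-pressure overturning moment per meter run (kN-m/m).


Pa = 0.5 * Ka * gamma * H^2
= 0.5 * 0.36 * 17 * 3^2
= 27.54 kN/m
Arm = H / 3 = 3 / 3 = 1.0 m
Mo = Pa * arm = Pa * H / 3 = 27.54 * 3 / 3 = 27.54 kN-m/m

27.54 kN-m/m


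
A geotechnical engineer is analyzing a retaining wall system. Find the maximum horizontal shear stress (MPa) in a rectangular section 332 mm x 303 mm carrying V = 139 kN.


A = b * h = 332 * 303 = 100596 mm^2
V = 139 kN = 139000.0 N
tau_max = 1.5 * V / A = 1.5 * 139000.0 / 100596
= 2.0726 MPa

2.0726 MPa


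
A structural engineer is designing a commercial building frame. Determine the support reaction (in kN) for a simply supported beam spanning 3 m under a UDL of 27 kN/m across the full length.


Total load = w * L = 27 * 3 = 81 kN
By symmetry, each reaction R = total / 2 = 81 / 2 = 40.5 kN

40.5 kN


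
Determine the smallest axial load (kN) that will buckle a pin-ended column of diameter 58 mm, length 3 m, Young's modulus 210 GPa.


I = pi * d^4 / 64 = 555497.2 mm^4
L = 3000.0 mm
P_cr = pi^2 * E * I / L^2
= 9.8696 * 210000.0 * 555497.2 / 3000.0^2
= 127925.88 N = 127.9259 kN

127.9259 kN


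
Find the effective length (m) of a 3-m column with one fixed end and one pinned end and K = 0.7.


L_eff = K * L
= 0.7 * 3
= 2.1 m

2.1 m


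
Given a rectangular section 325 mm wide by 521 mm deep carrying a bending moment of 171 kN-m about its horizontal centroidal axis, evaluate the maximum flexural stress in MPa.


I = b * h^3 / 12 = 325 * 521^3 / 12 = 3830145610.42 mm^4
y = h / 2 = 521 / 2 = 260.5 mm
M = 171 kN-m = 171000000.0 N-mm
sigma = M * y / I = 171000000.0 * 260.5 / 3830145610.42
= 11.63 MPa

11.63 MPa


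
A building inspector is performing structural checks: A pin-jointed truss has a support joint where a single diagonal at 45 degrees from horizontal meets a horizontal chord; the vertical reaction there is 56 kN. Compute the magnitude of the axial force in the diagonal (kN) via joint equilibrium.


At the joint, only the diagonal has a vertical component, so vertical equilibrium gives:
F * sin(45) = 56
F = 56 / sin(45)
= 56 / 0.707107
= 79.2 kN

79.2 kN


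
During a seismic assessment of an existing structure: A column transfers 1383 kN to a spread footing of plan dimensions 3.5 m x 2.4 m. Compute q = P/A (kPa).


A = 3.5 * 2.4 = 8.4 m^2
q = P / A = 1383 / 8.4
= 164.6429 kPa

164.6429 kPa


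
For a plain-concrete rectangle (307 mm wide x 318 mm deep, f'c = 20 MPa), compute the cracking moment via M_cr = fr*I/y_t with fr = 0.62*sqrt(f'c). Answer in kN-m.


fr = 0.62 * sqrt(20) = 0.62 * 4.4721 = 2.7727 MPa
I = 307 * 318^3 / 12 = 822694302.0 mm^4
y_t = 159.0 mm
M_cr = fr * I / y_t = 2.7727 * 822694302.0 / 159.0 N-mm
= 14.3466 kN-m

14.3466 kN-m


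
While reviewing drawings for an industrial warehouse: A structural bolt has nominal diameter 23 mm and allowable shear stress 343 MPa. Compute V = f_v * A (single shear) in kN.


A = pi * d^2 / 4 = pi * 23^2 / 4 = 415.4756 mm^2
V = f_v * A / 1000 = 343 * 415.4756 / 1000
= 142.5081 kN

142.5081 kN


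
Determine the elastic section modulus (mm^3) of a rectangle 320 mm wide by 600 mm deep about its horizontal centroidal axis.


S = b * h^2 / 6
= 320 * 600^2 / 6
= 320 * 360000 / 6
= 19200000.0 mm^3

19200000.0 mm^3


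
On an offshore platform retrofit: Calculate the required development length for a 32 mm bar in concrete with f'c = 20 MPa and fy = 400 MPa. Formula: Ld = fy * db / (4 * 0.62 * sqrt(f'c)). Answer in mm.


Ld = (fy * db) / (4 * 0.62 * sqrt(f'c))
= (400 * 32) / (4 * 0.62 * sqrt(20))
= 12800 / 11.0909
= 1154.1 mm

1154.1 mm


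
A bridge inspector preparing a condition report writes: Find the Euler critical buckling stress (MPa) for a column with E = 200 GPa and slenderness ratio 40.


sigma_cr = pi^2 * E / lambda^2
= 9.8696 * 200000.0 / 40^2
= 9.8696 * 200000.0 / 1600
= 1233.7006 MPa

1233.7006 MPa


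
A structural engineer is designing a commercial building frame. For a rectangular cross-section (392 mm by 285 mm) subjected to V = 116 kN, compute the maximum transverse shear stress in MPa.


A = b * h = 392 * 285 = 111720 mm^2
V = 116 kN = 116000.0 N
tau_max = 1.5 * V / A = 1.5 * 116000.0 / 111720
= 1.5575 MPa

1.5575 MPa


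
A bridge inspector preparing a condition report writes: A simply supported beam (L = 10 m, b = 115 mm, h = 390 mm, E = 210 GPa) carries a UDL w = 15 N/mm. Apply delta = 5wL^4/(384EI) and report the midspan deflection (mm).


I = 115 * 390^3 / 12 = 568473750.0 mm^4
L = 10000.0 mm, w = 15 N/mm, E = 210000.0 MPa
delta = 5 * w * L^4 / (384 * E * I)
= 5 * 15 * 10000.0^4 / (384 * 210000.0 * 568473750.0)
= 16.3606 mm

16.3606 mm


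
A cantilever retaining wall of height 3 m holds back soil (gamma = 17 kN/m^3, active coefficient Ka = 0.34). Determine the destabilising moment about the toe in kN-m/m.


Pa = 0.5 * Ka * gamma * H^2
= 0.5 * 0.34 * 17 * 3^2
= 26.01 kN/m
Arm = H / 3 = 3 / 3 = 1.0 m
Mo = Pa * arm = Pa * H / 3 = 26.01 * 3 / 3 = 26.01 kN-m/m

26.01 kN-m/m


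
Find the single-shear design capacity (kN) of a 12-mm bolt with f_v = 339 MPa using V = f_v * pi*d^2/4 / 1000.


A = pi * d^2 / 4 = pi * 12^2 / 4 = 113.0973 mm^2
V = f_v * A / 1000 = 339 * 113.0973 / 1000
= 38.34 kN

38.34 kN


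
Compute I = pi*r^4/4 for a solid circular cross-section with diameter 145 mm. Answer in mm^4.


r = d / 2 = 145 / 2 = 72.5 mm
I = pi * r^4 / 4 = pi * 72.5^4 / 4
= 21699109.31 mm^4

21699109.31 mm^4


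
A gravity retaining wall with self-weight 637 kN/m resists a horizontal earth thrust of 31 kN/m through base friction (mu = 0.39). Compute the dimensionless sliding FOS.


Resisting force = mu * W = 0.39 * 637 = 248.43 kN/m
FOS = Resisting / Driving = 248.43 / 31
= 8.0139 (dimensionless)

8.0139 (dimensionless)


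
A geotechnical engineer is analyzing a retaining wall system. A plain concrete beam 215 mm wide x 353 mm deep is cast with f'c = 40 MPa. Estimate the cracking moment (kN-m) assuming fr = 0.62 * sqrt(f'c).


fr = 0.62 * sqrt(40) = 0.62 * 6.3246 = 3.9212 MPa
I = 215 * 353^3 / 12 = 788100004.58 mm^4
y_t = 176.5 mm
M_cr = fr * I / y_t = 3.9212 * 788100004.58 / 176.5 N-mm
= 17.5089 kN-m

17.5089 kN-m


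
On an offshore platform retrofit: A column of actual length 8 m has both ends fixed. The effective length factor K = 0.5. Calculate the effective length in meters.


L_eff = K * L
= 0.5 * 8
= 4.0 m

4.0 m


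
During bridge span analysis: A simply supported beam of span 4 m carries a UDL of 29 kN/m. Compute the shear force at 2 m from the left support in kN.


R_A = w * L / 2 = 29 * 4 / 2 = 58.0 kN
V(x) = R_A - w * x = 58.0 - 29 * 2
= 0.0 kN

0.0 kN


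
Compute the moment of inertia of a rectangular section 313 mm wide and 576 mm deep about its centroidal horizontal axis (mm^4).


I = b * h^3 / 12
= 313 * 576^3 / 12
= 313 * 191102976 / 12
= 4984602624.0 mm^4

4984602624.0 mm^4


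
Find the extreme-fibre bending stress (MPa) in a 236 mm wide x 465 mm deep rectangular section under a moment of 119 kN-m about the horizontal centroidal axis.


I = b * h^3 / 12 = 236 * 465^3 / 12 = 1977377625.0 mm^4
y = h / 2 = 465 / 2 = 232.5 mm
M = 119 kN-m = 119000000.0 N-mm
sigma = M * y / I = 119000000.0 * 232.5 / 1977377625.0
= 13.99 MPa

13.99 MPa


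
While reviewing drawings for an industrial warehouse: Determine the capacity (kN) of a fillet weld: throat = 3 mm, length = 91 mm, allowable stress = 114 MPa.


Strength = throat * length * allowable stress
= 3 * 91 * 114 N
= 31122 N
= 31.12 kN

31.12 kN


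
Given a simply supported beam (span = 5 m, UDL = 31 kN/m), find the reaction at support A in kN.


Total load = w * L = 31 * 5 = 155 kN
By symmetry, each reaction R = total / 2 = 155 / 2 = 77.5 kN

77.5 kN


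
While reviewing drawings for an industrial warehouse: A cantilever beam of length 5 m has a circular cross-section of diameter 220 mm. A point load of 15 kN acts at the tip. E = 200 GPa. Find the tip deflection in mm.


I = pi * d^4 / 64 = pi * 220^4 / 64 = 114990145.1 mm^4
L = 5000.0 mm, P = 15000.0 N, E = 200000.0 MPa
delta = P * L^3 / (3 * E * I)
= 15000.0 * 5000.0^3 / (3 * 200000.0 * 114990145.1)
= 27.1762 mm

27.1762 mm


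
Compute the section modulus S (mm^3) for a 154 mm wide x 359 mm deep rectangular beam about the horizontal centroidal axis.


S = b * h^2 / 6
= 154 * 359^2 / 6
= 154 * 128881 / 6
= 3307945.67 mm^3

3307945.67 mm^3


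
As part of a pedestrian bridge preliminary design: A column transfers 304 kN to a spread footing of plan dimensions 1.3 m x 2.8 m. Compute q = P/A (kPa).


A = 1.3 * 2.8 = 3.64 m^2
q = P / A = 304 / 3.64
= 83.5165 kPa

83.5165 kPa


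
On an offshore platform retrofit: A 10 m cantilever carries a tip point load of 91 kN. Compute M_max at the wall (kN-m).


For a cantilever with a point load at the free end:
M_max = P * L = 91 * 10 = 910 kN-m

910 kN-m


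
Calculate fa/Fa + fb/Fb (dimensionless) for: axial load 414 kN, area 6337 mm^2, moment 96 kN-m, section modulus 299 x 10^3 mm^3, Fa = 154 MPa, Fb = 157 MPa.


f_a = P / A = 414000.0 / 6337 = 65.3306 MPa
f_b = M / S = 96000000.0 / 299000.0 = 321.0702 MPa
Ratio = f_a / Fa + f_b / Fb
= 65.3306 / 154 + 321.0702 / 157
= 2.4693 (dimensionless)

2.4693 (dimensionless)


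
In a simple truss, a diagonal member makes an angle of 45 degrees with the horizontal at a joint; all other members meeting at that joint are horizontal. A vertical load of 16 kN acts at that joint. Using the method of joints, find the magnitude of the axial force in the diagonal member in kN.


At the joint, only the diagonal has a vertical component, so vertical equilibrium gives:
F * sin(45) = 16
F = 16 / sin(45)
= 16 / 0.707107
= 22.63 kN

22.63 kN


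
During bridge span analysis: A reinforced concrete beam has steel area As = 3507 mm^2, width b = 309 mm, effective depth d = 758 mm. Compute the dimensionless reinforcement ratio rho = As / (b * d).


rho = As / (b * d)
= 3507 / (309 * 758)
= 3507 / 234222
= 0.014973 (dimensionless)

0.014973 (dimensionless)


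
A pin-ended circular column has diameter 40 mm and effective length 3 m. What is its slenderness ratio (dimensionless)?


Radius of gyration r = d / 4 = 40 / 4 = 10.0 mm
L_eff = 3000.0 mm
Slenderness ratio = L / r = 3000.0 / 10.0 = 300.0 (dimensionless)

300.0 (dimensionless)


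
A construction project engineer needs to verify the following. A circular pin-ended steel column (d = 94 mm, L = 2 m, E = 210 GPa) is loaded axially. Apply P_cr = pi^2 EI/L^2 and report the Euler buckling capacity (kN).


I = pi * d^4 / 64 = 3832492.5 mm^4
L = 2000.0 mm
P_cr = pi^2 * E * I / L^2
= 9.8696 * 210000.0 * 3832492.5 / 2000.0^2
= 1985822.2 N = 1985.8222 kN

1985.8222 kN


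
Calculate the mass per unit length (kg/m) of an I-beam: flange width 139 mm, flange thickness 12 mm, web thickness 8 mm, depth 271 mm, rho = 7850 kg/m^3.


A_flanges = 2 * 139 * 12 = 3336 mm^2
A_web = (271 - 2 * 12) * 8 = 1976 mm^2
A_total = 3336 + 1976 = 5312 mm^2 = 0.005312 m^2
Weight = rho * A = 7850 * 0.005312 = 41.6992 kg/m

41.6992 kg/m


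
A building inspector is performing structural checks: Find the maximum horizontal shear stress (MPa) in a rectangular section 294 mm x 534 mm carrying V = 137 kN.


A = b * h = 294 * 534 = 156996 mm^2
V = 137 kN = 137000.0 N
tau_max = 1.5 * V / A = 1.5 * 137000.0 / 156996
= 1.309 MPa

1.309 MPa


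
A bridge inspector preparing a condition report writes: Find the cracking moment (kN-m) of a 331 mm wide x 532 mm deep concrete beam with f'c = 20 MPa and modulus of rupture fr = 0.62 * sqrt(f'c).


fr = 0.62 * sqrt(20) = 0.62 * 4.4721 = 2.7727 MPa
I = 331 * 532^3 / 12 = 4153188517.33 mm^4
y_t = 266.0 mm
M_cr = fr * I / y_t = 2.7727 * 4153188517.33 / 266.0 N-mm
= 43.2919 kN-m

43.2919 kN-m


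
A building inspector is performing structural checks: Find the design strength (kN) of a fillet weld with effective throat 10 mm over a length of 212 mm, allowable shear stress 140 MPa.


Strength = throat * length * allowable stress
= 10 * 212 * 140 N
= 296800 N
= 296.8 kN

296.8 kN


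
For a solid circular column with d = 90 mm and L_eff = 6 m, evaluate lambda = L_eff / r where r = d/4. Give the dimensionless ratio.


Radius of gyration r = d / 4 = 90 / 4 = 22.5 mm
L_eff = 6000.0 mm
Slenderness ratio = L / r = 6000.0 / 22.5 = 266.67 (dimensionless)

266.67 (dimensionless)


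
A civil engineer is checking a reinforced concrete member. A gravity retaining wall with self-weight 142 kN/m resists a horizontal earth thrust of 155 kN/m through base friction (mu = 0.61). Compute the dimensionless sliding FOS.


Resisting force = mu * W = 0.61 * 142 = 86.62 kN/m
FOS = Resisting / Driving = 86.62 / 155
= 0.5588 (dimensionless)

0.5588 (dimensionless)


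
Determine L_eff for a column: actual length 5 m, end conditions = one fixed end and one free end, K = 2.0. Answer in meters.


L_eff = K * L
= 2.0 * 5
= 10.0 m

10.0 m


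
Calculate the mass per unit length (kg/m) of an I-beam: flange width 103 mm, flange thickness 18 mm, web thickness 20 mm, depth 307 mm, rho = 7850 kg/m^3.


A_flanges = 2 * 103 * 18 = 3708 mm^2
A_web = (307 - 2 * 18) * 20 = 5420 mm^2
A_total = 3708 + 5420 = 9128 mm^2 = 0.009128 m^2
Weight = rho * A = 7850 * 0.009128 = 71.6548 kg/m

71.6548 kg/m


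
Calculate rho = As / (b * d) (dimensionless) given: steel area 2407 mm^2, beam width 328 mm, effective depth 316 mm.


rho = As / (b * d)
= 2407 / (328 * 316)
= 2407 / 103648
= 0.023223 (dimensionless)

0.023223 (dimensionless)


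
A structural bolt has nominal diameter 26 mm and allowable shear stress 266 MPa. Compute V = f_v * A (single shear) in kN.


A = pi * d^2 / 4 = pi * 26^2 / 4 = 530.9292 mm^2
V = f_v * A / 1000 = 266 * 530.9292 / 1000
= 141.2272 kN

141.2272 kN


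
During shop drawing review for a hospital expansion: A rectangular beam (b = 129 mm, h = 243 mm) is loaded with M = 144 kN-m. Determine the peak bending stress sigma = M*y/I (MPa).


I = b * h^3 / 12 = 129 * 243^3 / 12 = 154250750.25 mm^4
y = h / 2 = 243 / 2 = 121.5 mm
M = 144 kN-m = 144000000.0 N-mm
sigma = M * y / I = 144000000.0 * 121.5 / 154250750.25
= 113.43 MPa

113.43 MPa


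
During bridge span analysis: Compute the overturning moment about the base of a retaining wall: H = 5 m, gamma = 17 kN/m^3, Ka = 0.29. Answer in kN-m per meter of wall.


Pa = 0.5 * Ka * gamma * H^2
= 0.5 * 0.29 * 17 * 5^2
= 61.625 kN/m
Arm = H / 3 = 5 / 3 = 1.6667 m
Mo = Pa * arm = Pa * H / 3 = 61.625 * 5 / 3 = 102.7083 kN-m/m

102.7083 kN-m/m


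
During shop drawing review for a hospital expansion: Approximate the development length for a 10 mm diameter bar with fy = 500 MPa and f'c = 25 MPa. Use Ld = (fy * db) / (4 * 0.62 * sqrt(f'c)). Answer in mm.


Ld = (fy * db) / (4 * 0.62 * sqrt(f'c))
= (500 * 10) / (4 * 0.62 * sqrt(25))
= 5000 / 12.4
= 403.23 mm

403.23 mm


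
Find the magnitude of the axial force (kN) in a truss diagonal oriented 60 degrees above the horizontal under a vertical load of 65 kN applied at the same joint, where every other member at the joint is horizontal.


At the joint, only the diagonal has a vertical component, so vertical equilibrium gives:
F * sin(60) = 65
F = 65 / sin(60)
= 65 / 0.866025
= 75.06 kN

75.06 kN


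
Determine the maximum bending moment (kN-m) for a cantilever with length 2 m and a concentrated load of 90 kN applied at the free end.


For a cantilever with a point load at the free end:
M_max = P * L = 90 * 2 = 180 kN-m

180 kN-m


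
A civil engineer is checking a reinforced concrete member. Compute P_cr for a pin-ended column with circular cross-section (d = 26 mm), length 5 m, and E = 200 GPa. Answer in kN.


I = pi * d^4 / 64 = 22431.76 mm^4
L = 5000.0 mm
P_cr = pi^2 * E * I / L^2
= 9.8696 * 200000.0 * 22431.76 / 5000.0^2
= 1771.14 N = 1.7711 kN

1.7711 kN


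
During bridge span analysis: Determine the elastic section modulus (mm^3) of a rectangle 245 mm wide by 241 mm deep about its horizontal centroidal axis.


S = b * h^2 / 6
= 245 * 241^2 / 6
= 245 * 58081 / 6
= 2371640.83 mm^3

2371640.83 mm^3


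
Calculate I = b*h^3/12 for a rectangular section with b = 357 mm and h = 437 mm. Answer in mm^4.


I = b * h^3 / 12
= 357 * 437^3 / 12
= 357 * 83453453 / 12
= 2482740226.75 mm^4

2482740226.75 mm^4


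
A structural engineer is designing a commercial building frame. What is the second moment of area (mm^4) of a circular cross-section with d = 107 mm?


r = d / 2 = 107 / 2 = 53.5 mm
I = pi * r^4 / 4 = pi * 53.5^4 / 4
= 6434354.87 mm^4

6434354.87 mm^4


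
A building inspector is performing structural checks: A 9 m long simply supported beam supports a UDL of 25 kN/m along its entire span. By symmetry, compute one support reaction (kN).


Total load = w * L = 25 * 9 = 225 kN
By symmetry, each reaction R = total / 2 = 225 / 2 = 112.5 kN

112.5 kN


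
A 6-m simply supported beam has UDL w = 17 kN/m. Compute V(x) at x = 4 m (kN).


R_A = w * L / 2 = 17 * 6 / 2 = 51.0 kN
V(x) = R_A - w * x = 51.0 - 17 * 4
= -17.0 kN

-17.0 kN


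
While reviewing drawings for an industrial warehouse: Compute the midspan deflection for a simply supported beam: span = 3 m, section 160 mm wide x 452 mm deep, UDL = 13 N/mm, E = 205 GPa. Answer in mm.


I = 160 * 452^3 / 12 = 1231272106.67 mm^4
L = 3000.0 mm, w = 13 N/mm, E = 205000.0 MPa
delta = 5 * w * L^4 / (384 * E * I)
= 5 * 13 * 3000.0^4 / (384 * 205000.0 * 1231272106.67)
= 0.0543 mm

0.0543 mm


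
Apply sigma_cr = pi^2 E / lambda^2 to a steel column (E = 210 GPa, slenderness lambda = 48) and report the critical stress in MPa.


sigma_cr = pi^2 * E / lambda^2
= 9.8696 * 210000.0 / 48^2
= 9.8696 * 210000.0 / 2304
= 899.5733 MPa

899.5733 MPa


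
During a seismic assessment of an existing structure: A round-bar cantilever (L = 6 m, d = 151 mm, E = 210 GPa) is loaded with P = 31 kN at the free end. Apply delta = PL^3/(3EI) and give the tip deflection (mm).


I = pi * d^4 / 64 = pi * 151^4 / 64 = 25519824.76 mm^4
L = 6000.0 mm, P = 31000.0 N, E = 210000.0 MPa
delta = P * L^3 / (3 * E * I)
= 31000.0 * 6000.0^3 / (3 * 210000.0 * 25519824.76)
= 416.4829 mm

416.4829 mm


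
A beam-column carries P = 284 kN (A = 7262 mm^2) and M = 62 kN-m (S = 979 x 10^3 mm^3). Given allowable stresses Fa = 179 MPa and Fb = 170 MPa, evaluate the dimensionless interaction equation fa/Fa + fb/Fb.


f_a = P / A = 284000.0 / 7262 = 39.1077 MPa
f_b = M / S = 62000000.0 / 979000.0 = 63.3299 MPa
Ratio = f_a / Fa + f_b / Fb
= 39.1077 / 179 + 63.3299 / 170
= 0.591 (dimensionless)

0.591 (dimensionless)


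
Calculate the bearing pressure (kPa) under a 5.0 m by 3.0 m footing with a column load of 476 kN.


A = 5.0 * 3.0 = 15.0 m^2
q = P / A = 476 / 15.0
= 31.7333 kPa

31.7333 kPa


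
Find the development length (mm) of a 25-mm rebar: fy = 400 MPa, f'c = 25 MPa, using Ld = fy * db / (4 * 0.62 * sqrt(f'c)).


Ld = (fy * db) / (4 * 0.62 * sqrt(f'c))
= (400 * 25) / (4 * 0.62 * sqrt(25))
= 10000 / 12.4
= 806.45 mm

806.45 mm


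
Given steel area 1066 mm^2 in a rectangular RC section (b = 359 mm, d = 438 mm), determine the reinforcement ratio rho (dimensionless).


rho = As / (b * d)
= 1066 / (359 * 438)
= 1066 / 157242
= 0.006779 (dimensionless)

0.006779 (dimensionless)


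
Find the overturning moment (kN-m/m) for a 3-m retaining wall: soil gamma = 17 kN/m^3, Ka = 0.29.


Pa = 0.5 * Ka * gamma * H^2
= 0.5 * 0.29 * 17 * 3^2
= 22.185 kN/m
Arm = H / 3 = 3 / 3 = 1.0 m
Mo = Pa * arm = Pa * H / 3 = 22.185 * 3 / 3 = 22.185 kN-m/m

22.185 kN-m/m


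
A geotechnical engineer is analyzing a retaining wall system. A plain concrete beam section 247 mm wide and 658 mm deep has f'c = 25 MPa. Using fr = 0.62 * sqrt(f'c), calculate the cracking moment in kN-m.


fr = 0.62 * sqrt(25) = 0.62 * 5.0 = 3.1 MPa
I = 247 * 658^3 / 12 = 5863992255.33 mm^4
y_t = 329.0 mm
M_cr = fr * I / y_t = 3.1 * 5863992255.33 / 329.0 N-mm
= 55.2534 kN-m

55.2534 kN-m


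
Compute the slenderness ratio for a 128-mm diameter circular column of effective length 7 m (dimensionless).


Radius of gyration r = d / 4 = 128 / 4 = 32.0 mm
L_eff = 7000.0 mm
Slenderness ratio = L / r = 7000.0 / 32.0 = 218.75 (dimensionless)

218.75 (dimensionless)


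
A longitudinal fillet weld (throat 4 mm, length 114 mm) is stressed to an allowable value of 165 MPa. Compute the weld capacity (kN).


Strength = throat * length * allowable stress
= 4 * 114 * 165 N
= 75240 N
= 75.24 kN

75.24 kN


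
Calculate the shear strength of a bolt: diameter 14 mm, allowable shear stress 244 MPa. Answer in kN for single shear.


A = pi * d^2 / 4 = pi * 14^2 / 4 = 153.938 mm^2
V = f_v * A / 1000 = 244 * 153.938 / 1000
= 37.5609 kN

37.5609 kN


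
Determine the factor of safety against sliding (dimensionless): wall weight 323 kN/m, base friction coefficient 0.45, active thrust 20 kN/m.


Resisting force = mu * W = 0.45 * 323 = 145.35 kN/m
FOS = Resisting / Driving = 145.35 / 20
= 7.2675 (dimensionless)

7.2675 (dimensionless)


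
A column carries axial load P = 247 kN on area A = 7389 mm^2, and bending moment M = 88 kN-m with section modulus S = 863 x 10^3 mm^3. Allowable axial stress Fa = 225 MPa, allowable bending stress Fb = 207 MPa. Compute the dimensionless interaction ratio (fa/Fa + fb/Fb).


f_a = P / A = 247000.0 / 7389 = 33.4281 MPa
f_b = M / S = 88000000.0 / 863000.0 = 101.9699 MPa
Ratio = f_a / Fa + f_b / Fb
= 33.4281 / 225 + 101.9699 / 207
= 0.6412 (dimensionless)

0.6412 (dimensionless)


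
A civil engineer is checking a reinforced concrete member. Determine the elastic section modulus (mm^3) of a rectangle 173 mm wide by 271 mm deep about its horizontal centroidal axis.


S = b * h^2 / 6
= 173 * 271^2 / 6
= 173 * 73441 / 6
= 2117548.83 mm^3

2117548.83 mm^3


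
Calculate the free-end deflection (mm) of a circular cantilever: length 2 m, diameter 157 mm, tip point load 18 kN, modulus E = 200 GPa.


I = pi * d^4 / 64 = pi * 157^4 / 64 = 29824179.76 mm^4
L = 2000.0 mm, P = 18000.0 N, E = 200000.0 MPa
delta = P * L^3 / (3 * E * I)
= 18000.0 * 2000.0^3 / (3 * 200000.0 * 29824179.76)
= 8.0472 mm

8.0472 mm


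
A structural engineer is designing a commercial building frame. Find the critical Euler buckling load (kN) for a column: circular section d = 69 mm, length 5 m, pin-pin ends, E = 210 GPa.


I = pi * d^4 / 64 = 1112669.7 mm^4
L = 5000.0 mm
P_cr = pi^2 * E * I / L^2
= 9.8696 * 210000.0 * 1112669.7 / 5000.0^2
= 92245.52 N = 92.2455 kN

92.2455 kN


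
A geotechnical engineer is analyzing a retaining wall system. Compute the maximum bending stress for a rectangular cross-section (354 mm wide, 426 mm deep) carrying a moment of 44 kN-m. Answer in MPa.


I = b * h^3 / 12 = 354 * 426^3 / 12 = 2280608892.0 mm^4
y = h / 2 = 426 / 2 = 213.0 mm
M = 44 kN-m = 44000000.0 N-mm
sigma = M * y / I = 44000000.0 * 213.0 / 2280608892.0
= 4.11 MPa

4.11 MPa


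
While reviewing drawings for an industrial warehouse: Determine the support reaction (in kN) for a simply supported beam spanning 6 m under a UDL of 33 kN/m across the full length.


Total load = w * L = 33 * 6 = 198 kN
By symmetry, each reaction R = total / 2 = 198 / 2 = 99.0 kN

99.0 kN


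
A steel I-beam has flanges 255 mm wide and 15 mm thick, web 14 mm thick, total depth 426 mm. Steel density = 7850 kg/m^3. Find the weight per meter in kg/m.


A_flanges = 2 * 255 * 15 = 7650 mm^2
A_web = (426 - 2 * 15) * 14 = 5544 mm^2
A_total = 7650 + 5544 = 13194 mm^2 = 0.013194 m^2
Weight = rho * A = 7850 * 0.013194 = 103.5729 kg/m

103.5729 kg/m


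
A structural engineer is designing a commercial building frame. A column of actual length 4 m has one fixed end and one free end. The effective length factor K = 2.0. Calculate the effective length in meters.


L_eff = K * L
= 2.0 * 4
= 8.0 m

8.0 m


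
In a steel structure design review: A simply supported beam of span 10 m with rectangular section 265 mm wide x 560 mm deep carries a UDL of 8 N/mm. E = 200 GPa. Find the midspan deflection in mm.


I = 265 * 560^3 / 12 = 3878186666.67 mm^4
L = 10000.0 mm, w = 8 N/mm, E = 200000.0 MPa
delta = 5 * w * L^4 / (384 * E * I)
= 5 * 8 * 10000.0^4 / (384 * 200000.0 * 3878186666.67)
= 1.343 mm

1.343 mm


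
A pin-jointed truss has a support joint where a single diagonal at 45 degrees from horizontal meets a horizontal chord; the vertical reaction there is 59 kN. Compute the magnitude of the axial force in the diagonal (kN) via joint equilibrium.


At the joint, only the diagonal has a vertical component, so vertical equilibrium gives:
F * sin(45) = 59
F = 59 / sin(45)
= 59 / 0.707107
= 83.44 kN

83.44 kN


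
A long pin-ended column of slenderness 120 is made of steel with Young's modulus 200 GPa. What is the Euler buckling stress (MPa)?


sigma_cr = pi^2 * E / lambda^2
= 9.8696 * 200000.0 / 120^2
= 9.8696 * 200000.0 / 14400
= 137.0778 MPa

137.0778 MPa


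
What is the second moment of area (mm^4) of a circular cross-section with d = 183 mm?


r = d / 2 = 183 / 2 = 91.5 mm
I = pi * r^4 / 4 = pi * 91.5^4 / 4
= 55052146.59 mm^4

55052146.59 mm^4


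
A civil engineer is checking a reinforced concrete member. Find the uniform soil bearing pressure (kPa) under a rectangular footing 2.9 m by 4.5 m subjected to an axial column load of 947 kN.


A = 2.9 * 4.5 = 13.05 m^2
q = P / A = 947 / 13.05
= 72.567 kPa

72.567 kPa


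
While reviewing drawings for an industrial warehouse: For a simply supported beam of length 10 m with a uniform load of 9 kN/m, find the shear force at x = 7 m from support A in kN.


R_A = w * L / 2 = 9 * 10 / 2 = 45.0 kN
V(x) = R_A - w * x = 45.0 - 9 * 7
= -18.0 kN

-18.0 kN


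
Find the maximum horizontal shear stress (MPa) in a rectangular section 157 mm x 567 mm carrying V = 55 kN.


A = b * h = 157 * 567 = 89019 mm^2
V = 55 kN = 55000.0 N
tau_max = 1.5 * V / A = 1.5 * 55000.0 / 89019
= 0.9268 MPa

0.9268 MPa


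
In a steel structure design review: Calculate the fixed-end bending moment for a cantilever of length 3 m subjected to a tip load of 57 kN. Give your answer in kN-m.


For a cantilever with a point load at the free end:
M_max = P * L = 57 * 3 = 171 kN-m

171 kN-m


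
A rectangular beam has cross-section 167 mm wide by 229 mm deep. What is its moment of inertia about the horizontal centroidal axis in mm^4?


I = b * h^3 / 12
= 167 * 229^3 / 12
= 167 * 12008989 / 12
= 167125096.92 mm^4

167125096.92 mm^4


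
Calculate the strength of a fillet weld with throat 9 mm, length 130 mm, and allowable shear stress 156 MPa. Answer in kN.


Strength = throat * length * allowable stress
= 9 * 130 * 156 N
= 182520 N
= 182.52 kN

182.52 kN


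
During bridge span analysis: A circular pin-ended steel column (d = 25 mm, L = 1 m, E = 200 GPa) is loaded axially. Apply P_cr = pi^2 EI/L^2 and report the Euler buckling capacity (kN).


I = pi * d^4 / 64 = 19174.76 mm^4
L = 1000.0 mm
P_cr = pi^2 * E * I / L^2
= 9.8696 * 200000.0 * 19174.76 / 1000.0^2
= 37849.46 N = 37.8495 kN

37.8495 kN


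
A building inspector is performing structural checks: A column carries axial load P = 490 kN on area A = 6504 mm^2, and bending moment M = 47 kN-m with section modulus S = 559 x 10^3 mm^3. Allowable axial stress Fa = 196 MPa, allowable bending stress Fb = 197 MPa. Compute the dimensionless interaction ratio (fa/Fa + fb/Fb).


f_a = P / A = 490000.0 / 6504 = 75.3383 MPa
f_b = M / S = 47000000.0 / 559000.0 = 84.0787 MPa
Ratio = f_a / Fa + f_b / Fb
= 75.3383 / 196 + 84.0787 / 197
= 0.8112 (dimensionless)

0.8112 (dimensionless)


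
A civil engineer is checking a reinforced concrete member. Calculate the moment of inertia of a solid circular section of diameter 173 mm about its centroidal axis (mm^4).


r = d / 2 = 173 / 2 = 86.5 mm
I = pi * r^4 / 4 = pi * 86.5^4 / 4
= 43969781.88 mm^4

43969781.88 mm^4


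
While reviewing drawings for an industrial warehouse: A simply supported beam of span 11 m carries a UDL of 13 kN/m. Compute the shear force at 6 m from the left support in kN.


R_A = w * L / 2 = 13 * 11 / 2 = 71.5 kN
V(x) = R_A - w * x = 71.5 - 13 * 6
= -6.5 kN

-6.5 kN


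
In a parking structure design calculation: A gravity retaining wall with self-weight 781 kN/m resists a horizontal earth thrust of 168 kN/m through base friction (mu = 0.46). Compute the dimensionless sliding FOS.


Resisting force = mu * W = 0.46 * 781 = 359.26 kN/m
FOS = Resisting / Driving = 359.26 / 168
= 2.1385 (dimensionless)

2.1385 (dimensionless)


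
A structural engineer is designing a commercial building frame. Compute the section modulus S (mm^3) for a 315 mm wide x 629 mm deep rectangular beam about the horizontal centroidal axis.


S = b * h^2 / 6
= 315 * 629^2 / 6
= 315 * 395641 / 6
= 20771152.5 mm^3

20771152.5 mm^3


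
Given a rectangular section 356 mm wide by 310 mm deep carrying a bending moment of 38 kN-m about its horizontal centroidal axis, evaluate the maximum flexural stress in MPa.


I = b * h^3 / 12 = 356 * 310^3 / 12 = 883799666.67 mm^4
y = h / 2 = 310 / 2 = 155.0 mm
M = 38 kN-m = 38000000.0 N-mm
sigma = M * y / I = 38000000.0 * 155.0 / 883799666.67
= 6.66 MPa

6.66 MPa


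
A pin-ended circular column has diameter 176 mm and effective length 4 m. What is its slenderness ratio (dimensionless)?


Radius of gyration r = d / 4 = 176 / 4 = 44.0 mm
L_eff = 4000.0 mm
Slenderness ratio = L / r = 4000.0 / 44.0 = 90.91 (dimensionless)

90.91 (dimensionless)


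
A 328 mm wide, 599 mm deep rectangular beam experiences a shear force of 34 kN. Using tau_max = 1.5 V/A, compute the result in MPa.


A = b * h = 328 * 599 = 196472 mm^2
V = 34 kN = 34000.0 N
tau_max = 1.5 * V / A = 1.5 * 34000.0 / 196472
= 0.2596 MPa

0.2596 MPa


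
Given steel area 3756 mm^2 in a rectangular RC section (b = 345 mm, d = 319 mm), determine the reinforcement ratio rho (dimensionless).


rho = As / (b * d)
= 3756 / (345 * 319)
= 3756 / 110055
= 0.034128 (dimensionless)

0.034128 (dimensionless)


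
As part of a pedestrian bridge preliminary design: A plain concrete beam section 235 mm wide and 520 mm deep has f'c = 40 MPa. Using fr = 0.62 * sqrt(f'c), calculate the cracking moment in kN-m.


fr = 0.62 * sqrt(40) = 0.62 * 6.3246 = 3.9212 MPa
I = 235 * 520^3 / 12 = 2753573333.33 mm^4
y_t = 260.0 mm
M_cr = fr * I / y_t = 3.9212 * 2753573333.33 / 260.0 N-mm
= 41.5284 kN-m

41.5284 kN-m


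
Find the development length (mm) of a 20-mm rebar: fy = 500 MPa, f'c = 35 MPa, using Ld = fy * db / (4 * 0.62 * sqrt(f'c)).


Ld = (fy * db) / (4 * 0.62 * sqrt(f'c))
= (500 * 20) / (4 * 0.62 * sqrt(35))
= 10000 / 14.6719
= 681.58 mm

681.58 mm


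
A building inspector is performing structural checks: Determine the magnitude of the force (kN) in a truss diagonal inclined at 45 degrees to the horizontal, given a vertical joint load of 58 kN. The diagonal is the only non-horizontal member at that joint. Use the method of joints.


At the joint, only the diagonal has a vertical component, so vertical equilibrium gives:
F * sin(45) = 58
F = 58 / sin(45)
= 58 / 0.707107
= 82.02 kN

82.02 kN


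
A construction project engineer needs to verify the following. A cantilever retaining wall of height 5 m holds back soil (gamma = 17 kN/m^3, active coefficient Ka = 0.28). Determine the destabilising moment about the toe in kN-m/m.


Pa = 0.5 * Ka * gamma * H^2
= 0.5 * 0.28 * 17 * 5^2
= 59.5 kN/m
Arm = H / 3 = 5 / 3 = 1.6667 m
Mo = Pa * arm = Pa * H / 3 = 59.5 * 5 / 3 = 99.1667 kN-m/m

99.1667 kN-m/m


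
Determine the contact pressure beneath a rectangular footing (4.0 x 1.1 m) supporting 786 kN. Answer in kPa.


A = 4.0 * 1.1 = 4.4 m^2
q = P / A = 786 / 4.4
= 178.6364 kPa

178.6364 kPa


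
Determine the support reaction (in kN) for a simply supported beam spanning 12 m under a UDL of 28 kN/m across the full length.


Total load = w * L = 28 * 12 = 336 kN
By symmetry, each reaction R = total / 2 = 336 / 2 = 168.0 kN

168.0 kN


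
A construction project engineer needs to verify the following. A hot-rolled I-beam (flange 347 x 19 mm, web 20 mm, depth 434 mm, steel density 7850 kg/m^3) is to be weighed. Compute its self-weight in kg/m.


A_flanges = 2 * 347 * 19 = 13186 mm^2
A_web = (434 - 2 * 19) * 20 = 7920 mm^2
A_total = 13186 + 7920 = 21106 mm^2 = 0.021106 m^2
Weight = rho * A = 7850 * 0.021106 = 165.6821 kg/m

165.6821 kg/m


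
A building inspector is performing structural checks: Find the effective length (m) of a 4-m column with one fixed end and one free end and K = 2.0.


L_eff = K * L
= 2.0 * 4
= 8.0 m

8.0 m


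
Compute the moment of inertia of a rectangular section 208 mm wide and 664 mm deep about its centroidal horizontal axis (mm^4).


I = b * h^3 / 12
= 208 * 664^3 / 12
= 208 * 292754944 / 12
= 5074419029.33 mm^4

5074419029.33 mm^4


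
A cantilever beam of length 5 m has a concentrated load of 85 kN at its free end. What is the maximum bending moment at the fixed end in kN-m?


For a cantilever with a point load at the free end:
M_max = P * L = 85 * 5 = 425 kN-m

425 kN-m


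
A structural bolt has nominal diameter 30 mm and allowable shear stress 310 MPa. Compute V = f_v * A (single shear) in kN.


A = pi * d^2 / 4 = pi * 30^2 / 4 = 706.8583 mm^2
V = f_v * A / 1000 = 310 * 706.8583 / 1000
= 219.1261 kN

219.1261 kN


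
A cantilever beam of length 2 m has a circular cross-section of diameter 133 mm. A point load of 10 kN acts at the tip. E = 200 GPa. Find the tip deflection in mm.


I = pi * d^4 / 64 = pi * 133^4 / 64 = 15359478.22 mm^4
L = 2000.0 mm, P = 10000.0 N, E = 200000.0 MPa
delta = P * L^3 / (3 * E * I)
= 10000.0 * 2000.0^3 / (3 * 200000.0 * 15359478.22)
= 8.6809 mm

8.6809 mm
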